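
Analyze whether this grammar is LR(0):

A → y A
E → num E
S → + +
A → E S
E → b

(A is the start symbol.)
Yes, the grammar is LR(0)

A grammar is LR(0) if no state in the canonical LR(0) collection has:
  - both a shift item (dot before a terminal) and a complete item (shift-reduce conflict), or
  - two or more complete items (reduce-reduce conflict; the accept item [A' → A .] counts as a complete item here).

Augment with A' → A and build the canonical LR(0) collection (I0 = CLOSURE({[A' → . A]}), then GOTO on every symbol after a dot until no new states appear). It has 11 states:
  I0: { [A → . E S], [A → . y A], [A' → . A], [E → . b], [E → . num E] }  — shift
  I1: { [A' → A .] }  — accept
  I2: { [A → E . S], [S → . + +] }  — shift
  I3: { [E → b .] }  — reduce
  I4: { [E → . b], [E → . num E], [E → num . E] }  — shift
  I5: { [A → . E S], [A → . y A], [A → y . A], [E → . b], [E → . num E] }  — shift
  I6: { [A → y A .] }  — reduce
  I7: { [E → num E .] }  — reduce
  I8: { [S → + . +] }  — shift
  I9: { [A → E S .] }  — reduce
  I10: { [S → + + .] }  — reduce

Every state is either a pure shift/goto state or contains exactly one complete item and nothing to shift — no conflicts. The grammar is LR(0).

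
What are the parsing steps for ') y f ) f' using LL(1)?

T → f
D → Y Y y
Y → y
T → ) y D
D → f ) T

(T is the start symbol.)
LL(1) parsing maintains a stack (initially the start symbol over $) and the input. At each step: if the stack top is a terminal, match it against the current input token; if it is a non-terminal N, replace it with the RHS of M[N, lookahead] (the unique production whose predict set contains the lookahead).

Stack is shown with the top on the left.

Stack    Input        Action
----------------------------
T $      ) y f ) f $  output T → ) y D
) y D $  ) y f ) f $  match ')'
y D $    y f ) f $    match 'y'
D $      f ) f $      output D → f ) T
f ) T $  f ) f $      match 'f'
) T $    ) f $        match ')'
T $      f $          output T → f
f $      f $          match 'f'
$        $            accept

The string is accepted.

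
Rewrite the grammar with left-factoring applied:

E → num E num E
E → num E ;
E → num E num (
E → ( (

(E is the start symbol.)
E → num E E'
E' → num E''
E'' → E
E'' → (
E' → ;
E → ( (

Left-factoring transforms A → αβ₁ | αβ₂ into A → αA' and A' → β₁ | β₂
(α is the longest common prefix among the alternatives). Repeat until
no nonterminal has two alternatives with a common prefix.

Round 1: E has alternatives sharing prefix 'num E'. Introduce E': E → num E E'
  Add: E' → num E
  Add: E' → ;
  Add: E' → num (

Round 2: E' has alternatives sharing prefix 'num'. Introduce E'': E' → num E''
  Add: E'' → E
  Add: E'' → (

No remaining common prefixes — done.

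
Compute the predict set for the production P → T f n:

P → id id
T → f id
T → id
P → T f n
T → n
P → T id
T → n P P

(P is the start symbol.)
PREDICT(P → T f n) = (FIRST(RHS) \ {ε}) ∪ (FOLLOW(P) if ε ∈ FIRST(RHS), i.e. RHS ⇒* ε)
FIRST(T) = { 'f', 'id', 'n' }
FIRST(T f n) = { 'f', 'id', 'n' }
ε ∉ FIRST(T f n), so FOLLOW(P) is not added.
PREDICT(P → T f n) = { 'f', 'id', 'n' }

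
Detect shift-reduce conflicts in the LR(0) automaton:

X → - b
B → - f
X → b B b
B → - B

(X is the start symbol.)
No shift-reduce conflicts

Augment with X' → X and build the canonical LR(0) collection (I0 = CLOSURE({[X' → . X]}), then GOTO on every symbol after a dot until no new states appear). It has 10 states:
  I0: { [X → . - b], [X → . b B b], [X' → . X] }  — shift
  I1: { [X → - . b] }  — shift
  I2: { [X' → X .] }  — accept
  I3: { [B → . - B], [B → . - f], [X → b . B b] }  — shift
  I4: { [B → - . B], [B → - . f], [B → . - B], [B → . - f] }  — shift
  I5: { [X → b B . b] }  — shift
  I6: { [X → b B b .] }  — reduce
  I7: { [B → - B .] }  — reduce
  I8: { [B → - f .] }  — reduce
  I9: { [X → - b .] }  — reduce

No state contains both a complete item and a shift item.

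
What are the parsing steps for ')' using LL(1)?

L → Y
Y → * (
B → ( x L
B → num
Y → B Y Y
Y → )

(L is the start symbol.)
Stack is shown with the top on the left.

Stack  Input  Action
--------------------
L $    ) $    output L → Y
Y $    ) $    output Y → )
) $    ) $    match ')'
$      $      accept

The string is accepted.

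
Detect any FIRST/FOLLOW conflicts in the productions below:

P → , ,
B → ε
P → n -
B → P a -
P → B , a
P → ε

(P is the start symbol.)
A FIRST/FOLLOW conflict occurs when a non-terminal N has a nullable alternative N → β (β ⇒* ε) and another alternative N → α with FIRST(α) ∩ FOLLOW(N) ≠ ∅: on such a lookahead the parser cannot decide between expanding α and letting N vanish via β.

Nullable non-terminals: B, P.
FIRST sets used below: FIRST(P) = { ',', 'a', 'n', ε }, FIRST(B) = { ',', 'a', 'n', ε }

B: nullable alternative(s) B → ε; FOLLOW(B) = { ',' }
  B → ε: FIRST \ {ε} = { } — this is the only nullable alternative, skip
  B → P a -: FIRST \ {ε} = { ',', 'a', 'n' } — overlaps FOLLOW(B) on { ',' }: CONFLICT

P: nullable alternative(s) P → ε; FOLLOW(P) = { $, 'a' }
  P → , ,: FIRST \ {ε} = { ',' } — disjoint from FOLLOW(P)
  P → n -: FIRST \ {ε} = { 'n' } — disjoint from FOLLOW(P)
  P → B , a: FIRST \ {ε} = { ',', 'a', 'n' } — overlaps FOLLOW(P) on { 'a' }: CONFLICT
  P → ε: FIRST \ {ε} = { } — this is the only nullable alternative, skip

So the grammar has 2 FIRST/FOLLOW conflicts (marked CONFLICT above).

Answer: Yes. P → B ',' a with FOLLOW(P) on { 'a' }; B → P a '-' with FOLLOW(B) on { ',' }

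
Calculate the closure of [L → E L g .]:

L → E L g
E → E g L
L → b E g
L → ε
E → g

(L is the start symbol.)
{ [L → E L g .] }

To compute CLOSURE, for each item [A → α.Bβ] where B is a non-terminal, add [B → .γ] for all productions B → γ; repeat for the newly added items until nothing changes.

Start with: [L → E L g .]
The dot is at the end, so nothing is added.

CLOSURE = { [L → E L g .] }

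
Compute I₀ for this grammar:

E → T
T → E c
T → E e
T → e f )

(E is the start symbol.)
{ [E → . T], [E' → . E], [T → . E c], [T → . E e], [T → . e f )] }

First, augment the grammar with E' → E
I₀ = CLOSURE({ [E' → . E] }):
  [E' → . E] has the dot before E: add [E → . T]
  [E → . T] has the dot before T: add [T → . E c], [T → . E e], [T → . e f )]
No further items can be added.

I₀ = { [E → . T], [E' → . E], [T → . E c], [T → . E e], [T → . e f )] }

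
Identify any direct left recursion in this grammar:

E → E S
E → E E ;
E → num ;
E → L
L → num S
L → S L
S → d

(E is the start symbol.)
Direct left recursion occurs when N → N α for some non-terminal N (the right-hand side begins with the left-hand side itself).

E → E S: LEFT RECURSIVE (starts with E)
E → E E ;: LEFT RECURSIVE (starts with E)
E → num ;: starts with num
E → L: starts with L
L → num S: starts with num
L → S L: starts with S
S → d: starts with d

The grammar has direct left recursion on: E.

Answer: Yes, E is left-recursive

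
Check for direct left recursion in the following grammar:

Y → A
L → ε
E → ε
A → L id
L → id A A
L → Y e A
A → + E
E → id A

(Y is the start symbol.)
No direct left recursion

Direct left recursion occurs when N → N α for some non-terminal N (the right-hand side begins with the left-hand side itself).

Y → A: starts with A
L → ε: starts with ε
E → ε: starts with ε
A → L id: starts with L
L → id A A: starts with id
L → Y e A: starts with Y
A → + E: starts with '+'
E → id A: starts with id

No direct left recursion found.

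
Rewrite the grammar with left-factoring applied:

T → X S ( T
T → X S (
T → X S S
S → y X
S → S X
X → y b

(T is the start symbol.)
Left-factoring transforms A → αβ₁ | αβ₂ into A → αA' and A' → β₁ | β₂
(α is the longest common prefix among the alternatives). Repeat until
no nonterminal has two alternatives with a common prefix.

Round 1: T has alternatives sharing prefix 'X S'. Introduce T': T → X S T'
  Add: T' → ( T
  Add: T' → (
  Add: T' → S

Round 2: T' has alternatives sharing prefix '('. Introduce T'': T' → ( T''
  Add: T'' → T
  Add: T'' → ε

No remaining common prefixes — done.

Resulting grammar:
T → X S T'
T' → ( T''
T'' → T
T'' → ε
T' → S
S → y X
S → S X
X → y b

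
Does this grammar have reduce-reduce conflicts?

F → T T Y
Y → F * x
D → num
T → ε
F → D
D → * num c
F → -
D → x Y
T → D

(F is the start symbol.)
Yes — I3: [F → D .] vs [T → D .]

Augment with F' → F and build the canonical LR(0) collection (I0 = CLOSURE({[F' → . F]}), then GOTO on every symbol after a dot until no new states appear). It has 17 states:
  I0: { [D → . * num c], [D → . num], [D → . x Y], [F → . -], [F → . D], [F → . T T Y], [F' → . F], [T → . D], [T → .] }  — shift, reduce
  I1: { [D → * . num c] }  — shift
  I2: { [F → - .] }  — reduce
  I3: { [F → D .], [T → D .] }  — 2 reduces
  I4: { [F' → F .] }  — accept
  I5: { [D → . * num c], [D → . num], [D → . x Y], [F → T . T Y], [T → . D], [T → .] }  — shift, reduce
  I6: { [D → num .] }  — reduce
  I7: { [D → . * num c], [D → . num], [D → . x Y], [D → x . Y], [F → . -], [F → . D], [F → . T T Y], [T → . D], [T → .], [Y → . F * x] }  — shift, reduce
  I8: { [Y → F . * x] }  — shift
  I9: { [D → x Y .] }  — reduce
  I10: { [Y → F * . x] }  — shift
  I11: { [Y → F * x .] }  — reduce
  I12: { [T → D .] }  — reduce
  I13: { [D → . * num c], [D → . num], [D → . x Y], [F → . -], [F → . D], [F → . T T Y], [F → T T . Y], [T → . D], [T → .], [Y → . F * x] }  — shift, reduce
  I14: { [F → T T Y .] }  — reduce
  I15: { [D → * num . c] }  — shift
  I16: { [D → * num c .] }  — reduce

I3 contains complete items [F → D .], [T → D .] — reduce-reduce conflict.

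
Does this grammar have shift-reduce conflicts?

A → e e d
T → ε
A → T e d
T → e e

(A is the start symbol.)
Yes — I0: [T → .] vs [A → . e e d]; I4: [T → e e .] vs [A → e e . d]

A shift-reduce conflict occurs when an LR(0) state has both:
  - a complete (reduce) item [A → α .] (dot at the end), and
  - a shift item [B → β . c γ] (dot before a terminal).

Augment with A' → A and build the canonical LR(0) collection (I0 = CLOSURE({[A' → . A]}), then GOTO on every symbol after a dot until no new states appear). It has 8 states:
  I0: { [A → . T e d], [A → . e e d], [A' → . A], [T → . e e], [T → .] }  — shift, reduce
  I1: { [A' → A .] }  — accept
  I2: { [A → T . e d] }  — shift
  I3: { [A → e . e d], [T → e . e] }  — shift
  I4: { [A → e e . d], [T → e e .] }  — shift, reduce
  I5: { [A → e e d .] }  — reduce
  I6: { [A → T e . d] }  — shift
  I7: { [A → T e d .] }  — reduce

I0 contains reduce item [T → .] and shift items [A → . e e d], [T → . e e] — shift-reduce conflict.
I4 contains reduce item [T → e e .] and shift item [A → e e . d] — shift-reduce conflict.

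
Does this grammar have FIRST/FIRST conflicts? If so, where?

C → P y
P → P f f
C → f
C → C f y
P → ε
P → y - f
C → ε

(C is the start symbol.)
A FIRST/FIRST conflict occurs when two productions N → α and N → β for the same non-terminal have FIRST(α) ∩ FIRST(β) ≠ ∅ (with ε ∈ FIRST of a nullable right-hand side, so two nullable alternatives also conflict).

FIRST sets of the non-terminals at (or reachable through a nullable prefix from) the front of some alternative:
  FIRST(P) = { 'f', 'y', ε }
  FIRST(C) = { 'f', 'y', ε }

Productions for C:
  C → P y: FIRST = { 'f', 'y' }
  C → f: FIRST = { 'f' }
  C → C f y: FIRST = { 'f', 'y' }
  C → ε: FIRST = { ε }
Productions for P:
  P → P f f: FIRST = { 'f', 'y' }
  P → ε: FIRST = { ε }
  P → y - f: FIRST = { 'y' }

Conflict for C: C → P y and C → f
  Overlap: { 'f' }
Conflict for C: C → P y and C → C f y
  Overlap: { 'f', 'y' }
Conflict for C: C → f and C → C f y
  Overlap: { 'f' }
Conflict for P: P → P f f and P → y - f
  Overlap: { 'y' }

Answer: Yes. C → P y / C → f on { 'f' }; C → P y / C → C f y on { 'f', 'y' }; C → f / C → C f y on { 'f' }; P → P f f / P → y '-' f on { 'y' }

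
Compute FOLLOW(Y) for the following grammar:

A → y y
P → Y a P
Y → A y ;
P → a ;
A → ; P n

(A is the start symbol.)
{ 'a' }

In P → Y a P: Y is followed by a P, add FIRST(a P) \ {ε} = { 'a' }

Taking the union: FOLLOW(Y) = { 'a' }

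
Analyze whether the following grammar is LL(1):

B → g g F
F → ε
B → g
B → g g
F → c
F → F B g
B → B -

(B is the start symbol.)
A grammar is LL(1) if for each non-terminal N with multiple productions, the predict sets of those productions are pairwise disjoint, where PREDICT(N → α) = (FIRST(α) \ {ε}) ∪ (FOLLOW(N) if α ⇒* ε).

Relevant sets:
  FIRST(B) = { 'g' }
  FIRST(F) = { 'c', 'g', ε }
  FOLLOW(F) = { $, '-', 'g' }

For B:
  PREDICT(B → g g F) = { 'g' }
  PREDICT(B → g) = { 'g' }
  PREDICT(B → g g) = { 'g' }
  PREDICT(B → B '-') = { 'g' }
For F:
  PREDICT(F → ε) = { $, '-', 'g' }
  PREDICT(F → c) = { 'c' }
  PREDICT(F → F B g) = { 'c', 'g' }

Conflict found: Predict set conflict for B: { 'g' }
The grammar is NOT LL(1).

Answer: No. Predict set conflict for B: { 'g' }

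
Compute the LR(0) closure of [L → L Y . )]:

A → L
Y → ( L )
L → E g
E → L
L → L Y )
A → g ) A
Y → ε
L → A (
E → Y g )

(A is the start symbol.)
Start with: [L → L Y . )]
The dot precedes the terminal ')', so nothing is added.

CLOSURE = { [L → L Y . )] }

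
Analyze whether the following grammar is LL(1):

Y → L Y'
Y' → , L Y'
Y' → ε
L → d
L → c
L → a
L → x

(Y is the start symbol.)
A grammar is LL(1) if for each non-terminal N with multiple productions, the predict sets of those productions are pairwise disjoint, where PREDICT(N → α) = (FIRST(α) \ {ε}) ∪ (FOLLOW(N) if α ⇒* ε).

Relevant sets:
  FOLLOW(Y') = { $ }

For Y':
  PREDICT(Y' → ',' L Y') = { ',' }
  PREDICT(Y' → ε) = { $ }
For L:
  PREDICT(L → d) = { 'd' }
  PREDICT(L → c) = { 'c' }
  PREDICT(L → a) = { 'a' }
  PREDICT(L → x) = { 'x' }
Y has a single production, so nothing to check there.

All predict sets are disjoint. The grammar IS LL(1).

Answer: Yes, the grammar is LL(1).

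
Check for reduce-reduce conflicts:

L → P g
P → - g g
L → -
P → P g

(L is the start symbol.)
A reduce-reduce conflict occurs when an LR(0) state has two complete items [A → α .] and [B → β .] — both call for a reduction, and with no lookahead the parser cannot choose between them.

Augment with L' → L and build the canonical LR(0) collection (I0 = CLOSURE({[L' → . L]}), then GOTO on every symbol after a dot until no new states appear). It has 7 states:
  I0: { [L → . -], [L → . P g], [L' → . L], [P → . - g g], [P → . P g] }  — shift
  I1: { [L → - .], [P → - . g g] }  — shift, reduce
  I2: { [L' → L .] }  — accept
  I3: { [L → P . g], [P → P . g] }  — shift
  I4: { [L → P g .], [P → P g .] }  — 2 reduces
  I5: { [P → - g . g] }  — shift
  I6: { [P → - g g .] }  — reduce

I4 contains complete items [L → P g .], [P → P g .] — reduce-reduce conflict.

Answer: Yes — I4: [L → P g .] vs [P → P g .]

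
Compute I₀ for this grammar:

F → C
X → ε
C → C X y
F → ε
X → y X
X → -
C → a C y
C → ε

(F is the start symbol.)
{ [C → . C X y], [C → . a C y], [C → .], [F → . C], [F → .], [F' → . F] }

First, augment the grammar with F' → F
I₀ = CLOSURE({ [F' → . F] }):
  [F' → . F] has the dot before F: add [F → . C], [F → .]
  [F → . C] has the dot before C: add [C → . C X y], [C → . a C y], [C → .]
No further items can be added.

I₀ = { [C → . C X y], [C → . a C y], [C → .], [F → . C], [F → .], [F' → . F] }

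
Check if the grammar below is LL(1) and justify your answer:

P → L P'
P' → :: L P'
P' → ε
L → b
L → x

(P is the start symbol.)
Relevant sets:
  FOLLOW(P') = { $ }

For P':
  PREDICT(P' → :: L P') = { '::' }
  PREDICT(P' → ε) = { $ }
For L:
  PREDICT(L → b) = { 'b' }
  PREDICT(L → x) = { 'x' }
P has a single production, so nothing to check there.

All predict sets are disjoint. The grammar IS LL(1).

Answer: Yes, the grammar is LL(1).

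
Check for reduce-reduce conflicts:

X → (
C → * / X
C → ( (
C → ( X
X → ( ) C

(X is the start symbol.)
A reduce-reduce conflict occurs when an LR(0) state has two complete items [A → α .] and [B → β .] — both call for a reduction, and with no lookahead the parser cannot choose between them.

Augment with X' → X and build the canonical LR(0) collection (I0 = CLOSURE({[X' → . X]}), then GOTO on every symbol after a dot until no new states appear). It has 11 states:
  I0: { [X → . ( ) C], [X → . (], [X' → . X] }  — shift
  I1: { [X → ( . ) C], [X → ( .] }  — shift, reduce
  I2: { [X' → X .] }  — accept
  I3: { [C → . ( (], [C → . ( X], [C → . * / X], [X → ( ) . C] }  — shift
  I4: { [C → ( . (], [C → ( . X], [X → . ( ) C], [X → . (] }  — shift
  I5: { [C → * . / X] }  — shift
  I6: { [X → ( ) C .] }  — reduce
  I7: { [C → * / . X], [X → . ( ) C], [X → . (] }  — shift
  I8: { [C → * / X .] }  — reduce
  I9: { [C → ( ( .], [X → ( . ) C], [X → ( .] }  — shift, 2 reduces
  I10: { [C → ( X .] }  — reduce

I9 contains complete items [C → ( ( .], [X → ( .] — reduce-reduce conflict.

Answer: Yes — I9: [C → ( ( .] vs [X → ( .]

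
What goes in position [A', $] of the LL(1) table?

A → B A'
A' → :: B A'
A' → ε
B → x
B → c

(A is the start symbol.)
A' → ε

To find M[A', $], we find productions for A' where $ is in the predict set (PREDICT(N → α) = (FIRST(α) \ {ε}) ∪ (FOLLOW(N) if α ⇒* ε)).

Relevant sets:
  FOLLOW(A') = { $ }

A' → :: B A': PREDICT = { '::' }
A' → ε: PREDICT = { $ }
  $ is in predict set, so this production goes in M[A', $]

M[A', $] = A' → ε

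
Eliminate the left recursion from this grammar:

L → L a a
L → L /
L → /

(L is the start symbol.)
L → / L'
L' → a a L'
L' → / L'
L' → ε

L is directly left-recursive. The standard transformation for
  A → A α₁ | ... | A α_m | β₁ | ... | β_n
is
  A  → β₁ A' | ... | β_n A'
  A' → α₁ A' | ... | α_m A' | ε

L → / becomes L → / L'
L → L a a becomes L' → a a L'
L → L / becomes L' → / L'
Add L' → ε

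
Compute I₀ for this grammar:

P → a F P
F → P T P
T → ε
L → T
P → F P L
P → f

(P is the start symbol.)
First, augment the grammar with P' → P
I₀ = CLOSURE({ [P' → . P] }):
  [P' → . P] has the dot before P: add [P → . a F P], [P → . F P L], [P → . f]
  [P → . F P L] has the dot before F: add [F → . P T P]
No further items can be added.

I₀ = { [F → . P T P], [P → . F P L], [P → . a F P], [P → . f], [P' → . P] }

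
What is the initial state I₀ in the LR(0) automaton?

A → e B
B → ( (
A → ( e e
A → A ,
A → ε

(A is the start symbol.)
{ [A → . ( e e], [A → . A ,], [A → . e B], [A → .], [A' → . A] }

First, augment the grammar with A' → A
I₀ = CLOSURE({ [A' → . A] }):
  [A' → . A] has the dot before A: add [A → . e B], [A → . ( e e], [A → . A ,], [A → .]
No further items can be added.

I₀ = { [A → . ( e e], [A → . A ,], [A → . e B], [A → .], [A' → . A] }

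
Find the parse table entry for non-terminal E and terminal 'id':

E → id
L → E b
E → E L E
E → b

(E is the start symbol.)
E → id, E → E L E

To find M[E, 'id'], we find productions for E where 'id' is in the predict set (PREDICT(N → α) = (FIRST(α) \ {ε}) ∪ (FOLLOW(N) if α ⇒* ε)).

Relevant sets:
  FIRST(E) = { 'b', 'id' }

E → id: PREDICT = { 'id' }
  'id' is in predict set, so this production goes in M[E, 'id']
E → E L E: PREDICT = { 'b', 'id' }
  'id' is in predict set, so this production goes in M[E, 'id']
E → b: PREDICT = { 'b' }

M[E, 'id'] = E → id, E → E L E  (a multiply-defined cell — the grammar is not LL(1))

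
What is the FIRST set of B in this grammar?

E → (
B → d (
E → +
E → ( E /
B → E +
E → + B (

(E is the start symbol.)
{ '(', '+', 'd' }

FIRST sets of the other non-terminals involved (by the same procedure, iterated to a fixed point):
  FIRST(E) = { '(', '+' }

From B → d (:
  - d is a terminal: add 'd' and stop
From B → E +:
  - E is a non-terminal: add FIRST(E) \ {ε} = { '(', '+' }
    E is not nullable, so stop

Collecting: FIRST(B) = { '(', '+', 'd' }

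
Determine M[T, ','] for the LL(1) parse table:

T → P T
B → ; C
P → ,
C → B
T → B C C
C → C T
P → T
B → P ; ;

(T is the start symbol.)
T → P T, T → B C C

To find M[T, ','], we find productions for T where ',' is in the predict set (PREDICT(N → α) = (FIRST(α) \ {ε}) ∪ (FOLLOW(N) if α ⇒* ε)).

Relevant sets:
  FIRST(P) = { ',', ';' }
  FIRST(B) = { ',', ';' }

T → P T: PREDICT = { ',', ';' }
  ',' is in predict set, so this production goes in M[T, ',']
T → B C C: PREDICT = { ',', ';' }
  ',' is in predict set, so this production goes in M[T, ',']

M[T, ','] = T → P T, T → B C C  (a multiply-defined cell — the grammar is not LL(1))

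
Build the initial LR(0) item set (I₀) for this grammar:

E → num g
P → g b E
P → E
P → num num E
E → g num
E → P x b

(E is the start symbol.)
First, augment the grammar with E' → E
I₀ = CLOSURE({ [E' → . E] }):
  [E' → . E] has the dot before E: add [E → . num g], [E → . g num], [E → . P x b]
  [E → . P x b] has the dot before P: add [P → . g b E], [P → . E], [P → . num num E]
No further items can be added.

I₀ = { [E → . P x b], [E → . g num], [E → . num g], [E' → . E], [P → . E], [P → . g b E], [P → . num num E] }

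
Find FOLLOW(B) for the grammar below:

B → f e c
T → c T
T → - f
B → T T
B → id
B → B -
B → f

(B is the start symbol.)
To compute FOLLOW(B), find every occurrence of B on a right-hand side N → α B β: add FIRST(β) \ {ε}, and if β is empty or nullable also add FOLLOW(N). Iterate to a fixed point.

B is the start symbol, so $ ∈ FOLLOW(B).
In B → B -: B is followed by '-', add FIRST('-') \ {ε} = { '-' }

Taking the union: FOLLOW(B) = { $, '-' }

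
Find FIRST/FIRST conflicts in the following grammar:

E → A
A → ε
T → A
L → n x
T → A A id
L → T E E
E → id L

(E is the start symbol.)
A FIRST/FIRST conflict occurs when two productions N → α and N → β for the same non-terminal have FIRST(α) ∩ FIRST(β) ≠ ∅ (with ε ∈ FIRST of a nullable right-hand side, so two nullable alternatives also conflict).

FIRST sets of the non-terminals at (or reachable through a nullable prefix from) the front of some alternative:
  FIRST(A) = { ε }
  FIRST(T) = { 'id', ε }
  FIRST(E) = { 'id', ε }

Productions for E:
  E → A: FIRST = { ε }
  E → id L: FIRST = { 'id' }
Productions for T:
  T → A: FIRST = { ε }
  T → A A id: FIRST = { 'id' }
Productions for L:
  L → n x: FIRST = { 'n' }
  L → T E E: FIRST = { 'id', ε }
A has only one production, so no FIRST/FIRST conflict is possible there.

All alternatives of each non-terminal have pairwise disjoint FIRST sets.

Answer: No FIRST/FIRST conflicts.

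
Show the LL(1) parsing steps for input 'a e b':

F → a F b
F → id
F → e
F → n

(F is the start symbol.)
LL(1) parsing maintains a stack (initially the start symbol over $) and the input. At each step: if the stack top is a terminal, match it against the current input token; if it is a non-terminal N, replace it with the RHS of M[N, lookahead] (the unique production whose predict set contains the lookahead).

Stack is shown with the top on the left.

Stack    Input    Action
------------------------
F $      a e b $  output F → a F b
a F b $  a e b $  match 'a'
F b $    e b $    output F → e
e b $    e b $    match 'e'
b $      b $      match 'b'
$        $        accept

The string is accepted.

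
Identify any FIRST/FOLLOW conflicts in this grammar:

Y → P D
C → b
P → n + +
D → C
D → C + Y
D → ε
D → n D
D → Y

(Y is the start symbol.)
A FIRST/FOLLOW conflict occurs when a non-terminal N has a nullable alternative N → β (β ⇒* ε) and another alternative N → α with FIRST(α) ∩ FOLLOW(N) ≠ ∅: on such a lookahead the parser cannot decide between expanding α and letting N vanish via β.

Nullable non-terminals: D.
FIRST sets used below: FIRST(C) = { 'b' }, FIRST(Y) = { 'n' }

D: nullable alternative(s) D → ε; FOLLOW(D) = { $ }
  D → C: FIRST \ {ε} = { 'b' } — disjoint from FOLLOW(D)
  D → C + Y: FIRST \ {ε} = { 'b' } — disjoint from FOLLOW(D)
  D → ε: FIRST \ {ε} = { } — this is the only nullable alternative, skip
  D → n D: FIRST \ {ε} = { 'n' } — disjoint from FOLLOW(D)
  D → Y: FIRST \ {ε} = { 'n' } — disjoint from FOLLOW(D)

C, P, Y have no nullable alternative, so no FIRST/FOLLOW check is needed there.

No FIRST/FOLLOW conflicts found.

Answer: No FIRST/FOLLOW conflicts.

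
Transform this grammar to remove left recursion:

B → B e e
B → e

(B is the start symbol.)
B → e B'
B' → e e B'
B' → ε

B is directly left-recursive. The standard transformation for
  A → A α₁ | ... | A α_m | β₁ | ... | β_n
is
  A  → β₁ A' | ... | β_n A'
  A' → α₁ A' | ... | α_m A' | ε

B → e becomes B → e B'
B → B e e becomes B' → e e B'
Add B' → ε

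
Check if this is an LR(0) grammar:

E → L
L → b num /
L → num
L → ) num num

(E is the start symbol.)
Augment with E' → E and build the canonical LR(0) collection (I0 = CLOSURE({[E' → . E]}), then GOTO on every symbol after a dot until no new states appear). It has 10 states:
  I0: { [E → . L], [E' → . E], [L → . ) num num], [L → . b num /], [L → . num] }  — shift
  I1: { [L → ) . num num] }  — shift
  I2: { [E' → E .] }  — accept
  I3: { [E → L .] }  — reduce
  I4: { [L → b . num /] }  — shift
  I5: { [L → num .] }  — reduce
  I6: { [L → b num . /] }  — shift
  I7: { [L → b num / .] }  — reduce
  I8: { [L → ) num . num] }  — shift
  I9: { [L → ) num num .] }  — reduce

Every state is either a pure shift/goto state or contains exactly one complete item and nothing to shift — no conflicts. The grammar is LR(0).

Answer: Yes, the grammar is LR(0)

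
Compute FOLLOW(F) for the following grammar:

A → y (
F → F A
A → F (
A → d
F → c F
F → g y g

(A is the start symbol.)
{ '(', 'c', 'd', 'g', 'y' }

To compute FOLLOW(F), find every occurrence of F on a right-hand side N → α F β: add FIRST(β) \ {ε}, and if β is empty or nullable also add FOLLOW(N). Iterate to a fixed point.

In F → F A: F is followed by A, add FIRST(A) \ {ε} = { 'c', 'd', 'g', 'y' }
In A → F (: F is followed by '(', add FIRST('(') \ {ε} = { '(' }
In F → c F: F is at the end; this adds FOLLOW(F) to itself — nothing new

Taking the union: FOLLOW(F) = { '(', 'c', 'd', 'g', 'y' }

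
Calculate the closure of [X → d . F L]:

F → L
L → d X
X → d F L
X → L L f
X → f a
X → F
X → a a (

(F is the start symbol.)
To compute CLOSURE, for each item [A → α.Bβ] where B is a non-terminal, add [B → .γ] for all productions B → γ; repeat for the newly added items until nothing changes.

Start with: [X → d . F L]
  [X → d . F L] has the dot before F: add [F → . L]
  [F → . L] has the dot before L: add [L → . d X]
No further items can be added.

CLOSURE = { [F → . L], [L → . d X], [X → d . F L] }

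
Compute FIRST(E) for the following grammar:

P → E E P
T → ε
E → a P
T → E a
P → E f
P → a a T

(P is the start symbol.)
{ 'a' }

To compute FIRST(E), examine every production with E on the left-hand side, reading each right-hand side left to right until a non-nullable symbol is reached.

From E → a P:
  - a is a terminal: add 'a' and stop

Collecting: FIRST(E) = { 'a' }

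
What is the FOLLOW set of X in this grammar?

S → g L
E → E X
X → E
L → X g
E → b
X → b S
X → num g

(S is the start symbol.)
{ 'b', 'g', 'num' }

In E → E X: X is at the end, add FOLLOW(E)
In L → X g: X is followed by g, add FIRST(g) \ {ε} = { 'g' }

The FOLLOW sets referred to above (computed the same way, to a fixed point):
  FOLLOW(E) = { 'b', 'g', 'num' }

Taking the union: FOLLOW(X) = { 'b', 'g', 'num' }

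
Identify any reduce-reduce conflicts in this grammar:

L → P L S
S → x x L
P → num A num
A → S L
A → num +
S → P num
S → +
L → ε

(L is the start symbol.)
Augment with L' → L and build the canonical LR(0) collection (I0 = CLOSURE({[L' → . L]}), then GOTO on every symbol after a dot until no new states appear). It has 18 states:
  I0: { [L → . P L S], [L → .], [L' → . L], [P → . num A num] }  — shift, reduce
  I1: { [L' → L .] }  — accept
  I2: { [L → . P L S], [L → .], [L → P . L S], [P → . num A num] }  — shift, reduce
  I3: { [A → . S L], [A → . num +], [P → . num A num], [P → num . A num], [S → . +], [S → . P num], [S → . x x L] }  — shift
  I4: { [S → + .] }  — reduce
  I5: { [P → num A . num] }  — shift
  I6: { [S → P . num] }  — shift
  I7: { [A → S . L], [L → . P L S], [L → .], [P → . num A num] }  — shift, reduce
  I8: { [A → . S L], [A → . num +], [A → num . +], [P → . num A num], [P → num . A num], [S → . +], [S → . P num], [S → . x x L] }  — shift
  I9: { [S → x . x L] }  — shift
  I10: { [L → . P L S], [L → .], [P → . num A num], [S → x x . L] }  — shift, reduce
  I11: { [S → x x L .] }  — reduce
  I12: { [A → num + .], [S → + .] }  — 2 reduces
  I13: { [A → S L .] }  — reduce
  I14: { [S → P num .] }  — reduce
  I15: { [P → num A num .] }  — reduce
  I16: { [L → P L . S], [P → . num A num], [S → . +], [S → . P num], [S → . x x L] }  — shift
  I17: { [L → P L S .] }  — reduce

I12 contains complete items [A → num + .], [S → + .] — reduce-reduce conflict.

Answer: Yes — I12: [A → num + .] vs [S → + .]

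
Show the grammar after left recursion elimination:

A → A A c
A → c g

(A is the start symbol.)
A is directly left-recursive. The standard transformation for
  A → A α₁ | ... | A α_m | β₁ | ... | β_n
is
  A  → β₁ A' | ... | β_n A'
  A' → α₁ A' | ... | α_m A' | ε

A → c g becomes A → c g A'
A → A A c becomes A' → A c A'
Add A' → ε

Resulting grammar:
A → c g A'
A' → A c A'
A' → ε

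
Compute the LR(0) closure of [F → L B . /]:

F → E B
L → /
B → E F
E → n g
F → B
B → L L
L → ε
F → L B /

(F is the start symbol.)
Start with: [F → L B . /]
The dot precedes the terminal '/', so nothing is added.

CLOSURE = { [F → L B . /] }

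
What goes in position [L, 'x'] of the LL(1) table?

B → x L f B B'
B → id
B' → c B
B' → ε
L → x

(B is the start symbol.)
L → x

To find M[L, 'x'], we find productions for L where 'x' is in the predict set (PREDICT(N → α) = (FIRST(α) \ {ε}) ∪ (FOLLOW(N) if α ⇒* ε)).

L → x: PREDICT = { 'x' }
  'x' is in predict set, so this production goes in M[L, 'x']

M[L, 'x'] = L → x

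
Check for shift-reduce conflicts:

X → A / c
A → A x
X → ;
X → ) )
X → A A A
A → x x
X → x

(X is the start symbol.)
Yes — I5: [X → x .] vs [A → x . x]; I9: [A → A x .] vs [A → x . x]; I10: [X → A A A .] vs [A → A . x]

Augment with X' → X and build the canonical LR(0) collection (I0 = CLOSURE({[X' → . X]}), then GOTO on every symbol after a dot until no new states appear). It has 14 states:
  I0: { [A → . A x], [A → . x x], [X → . ) )], [X → . ;], [X → . A / c], [X → . A A A], [X → . x], [X' → . X] }  — shift
  I1: { [X → ) . )] }  — shift
  I2: { [X → ; .] }  — reduce
  I3: { [A → . A x], [A → . x x], [A → A . x], [X → A . / c], [X → A . A A] }  — shift
  I4: { [X' → X .] }  — accept
  I5: { [A → x . x], [X → x .] }  — shift, reduce
  I6: { [A → x x .] }  — reduce
  I7: { [X → A / . c] }  — shift
  I8: { [A → . A x], [A → . x x], [A → A . x], [X → A A . A] }  — shift
  I9: { [A → A x .], [A → x . x] }  — shift, reduce
  I10: { [A → A . x], [X → A A A .] }  — shift, reduce
  I11: { [A → A x .] }  — reduce
  I12: { [X → A / c .] }  — reduce
  I13: { [X → ) ) .] }  — reduce

I5 contains reduce item [X → x .] and shift item [A → x . x] — shift-reduce conflict.
I9 contains reduce item [A → A x .] and shift item [A → x . x] — shift-reduce conflict.
I10 contains reduce item [X → A A A .] and shift item [A → A . x] — shift-reduce conflict.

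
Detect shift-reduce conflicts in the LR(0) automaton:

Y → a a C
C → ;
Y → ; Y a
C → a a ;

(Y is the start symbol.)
A shift-reduce conflict occurs when an LR(0) state has both:
  - a complete (reduce) item [A → α .] (dot at the end), and
  - a shift item [B → β . c γ] (dot before a terminal).

Augment with Y' → Y and build the canonical LR(0) collection (I0 = CLOSURE({[Y' → . Y]}), then GOTO on every symbol after a dot until no new states appear). It has 12 states:
  I0: { [Y → . ; Y a], [Y → . a a C], [Y' → . Y] }  — shift
  I1: { [Y → . ; Y a], [Y → . a a C], [Y → ; . Y a] }  — shift
  I2: { [Y' → Y .] }  — accept
  I3: { [Y → a . a C] }  — shift
  I4: { [C → . ;], [C → . a a ;], [Y → a a . C] }  — shift
  I5: { [C → ; .] }  — reduce
  I6: { [Y → a a C .] }  — reduce
  I7: { [C → a . a ;] }  — shift
  I8: { [C → a a . ;] }  — shift
  I9: { [C → a a ; .] }  — reduce
  I10: { [Y → ; Y . a] }  — shift
  I11: { [Y → ; Y a .] }  — reduce

No state contains both a complete item and a shift item.

Answer: No shift-reduce conflicts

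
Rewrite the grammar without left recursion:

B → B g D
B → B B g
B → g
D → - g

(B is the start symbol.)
B → g B'
B' → g D B'
B' → B g B'
B' → ε
D → - g

B is directly left-recursive. The standard transformation for
  A → A α₁ | ... | A α_m | β₁ | ... | β_n
is
  A  → β₁ A' | ... | β_n A'
  A' → α₁ A' | ... | α_m A' | ε

B → g becomes B → g B'
B → B g D becomes B' → g D B'
B → B B g becomes B' → B g B'
Add B' → ε

Productions for other non-terminals are unchanged:
  D → - g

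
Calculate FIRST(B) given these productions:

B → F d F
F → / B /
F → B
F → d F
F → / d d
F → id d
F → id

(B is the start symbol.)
{ '/', 'd', 'id' }

FIRST sets of the other non-terminals involved (by the same procedure, iterated to a fixed point):
  FIRST(F) = { '/', 'd', 'id' }

From B → F d F:
  - F is a non-terminal: add FIRST(F) \ {ε} = { '/', 'd', 'id' }
    F is not nullable, so stop

Collecting: FIRST(B) = { '/', 'd', 'id' }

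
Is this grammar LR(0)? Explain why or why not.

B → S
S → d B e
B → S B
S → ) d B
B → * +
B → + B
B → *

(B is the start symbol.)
A grammar is LR(0) if no state in the canonical LR(0) collection has:
  - both a shift item (dot before a terminal) and a complete item (shift-reduce conflict), or
  - two or more complete items (reduce-reduce conflict; the accept item [B' → B .] counts as a complete item here).

Augment with B' → B and build the canonical LR(0) collection (I0 = CLOSURE({[B' → . B]}), then GOTO on every symbol after a dot until no new states appear). It has 14 states:
  I0: { [B → . * +], [B → . *], [B → . + B], [B → . S B], [B → . S], [B' → . B], [S → . ) d B], [S → . d B e] }  — shift
  I1: { [S → ) . d B] }  — shift
  I2: { [B → * . +], [B → * .] }  — shift, reduce
  I3: { [B → + . B], [B → . * +], [B → . *], [B → . + B], [B → . S B], [B → . S], [S → . ) d B], [S → . d B e] }  — shift
  I4: { [B' → B .] }  — accept
  I5: { [B → . * +], [B → . *], [B → . + B], [B → . S B], [B → . S], [B → S . B], [B → S .], [S → . ) d B], [S → . d B e] }  — shift, reduce
  I6: { [B → . * +], [B → . *], [B → . + B], [B → . S B], [B → . S], [S → . ) d B], [S → . d B e], [S → d . B e] }  — shift
  I7: { [S → d B . e] }  — shift
  I8: { [S → d B e .] }  — reduce
  I9: { [B → S B .] }  — reduce
  I10: { [B → + B .] }  — reduce
  I11: { [B → * + .] }  — reduce
  I12: { [B → . * +], [B → . *], [B → . + B], [B → . S B], [B → . S], [S → ) d . B], [S → . ) d B], [S → . d B e] }  — shift
  I13: { [S → ) d B .] }  — reduce

Conflict in state I2:
  Shift-reduce conflict between [B → * .] and [B → * . +]
So the grammar is NOT LR(0).

Answer: No. Shift-reduce conflict between [B → * .] and [B → * . +]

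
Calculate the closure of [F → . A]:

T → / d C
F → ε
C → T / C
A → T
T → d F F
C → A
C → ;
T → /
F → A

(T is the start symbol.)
To compute CLOSURE, for each item [A → α.Bβ] where B is a non-terminal, add [B → .γ] for all productions B → γ; repeat for the newly added items until nothing changes.

Start with: [F → . A]
  [F → . A] has the dot before A: add [A → . T]
  [A → . T] has the dot before T: add [T → . / d C], [T → . d F F], [T → . /]
No further items can be added.

CLOSURE = { [A → . T], [F → . A], [T → . / d C], [T → . /], [T → . d F F] }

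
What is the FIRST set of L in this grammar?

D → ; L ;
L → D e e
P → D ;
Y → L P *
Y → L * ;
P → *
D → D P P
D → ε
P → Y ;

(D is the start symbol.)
{ '*', ';', 'e' }

To compute FIRST(L), examine every production with L on the left-hand side, reading each right-hand side left to right until a non-nullable symbol is reached.

FIRST sets of the other non-terminals involved (by the same procedure, iterated to a fixed point):
  FIRST(D) = { '*', ';', 'e', ε }

From L → D e e:
  - D is a non-terminal: add FIRST(D) \ {ε} = { '*', ';', 'e' }
    D is nullable, so continue to the next symbol
  - e is a terminal: add 'e' and stop

Collecting: FIRST(L) = { '*', ';', 'e' }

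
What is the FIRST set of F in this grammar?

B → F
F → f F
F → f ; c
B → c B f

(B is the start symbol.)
To compute FIRST(F), examine every production with F on the left-hand side, reading each right-hand side left to right until a non-nullable symbol is reached.

From F → f F:
  - f is a terminal: add 'f' and stop
From F → f ; c:
  - f is a terminal: add 'f' and stop

Collecting: FIRST(F) = { 'f' }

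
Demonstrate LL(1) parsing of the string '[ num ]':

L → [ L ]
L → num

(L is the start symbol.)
LL(1) parsing maintains a stack (initially the start symbol over $) and the input. At each step: if the stack top is a terminal, match it against the current input token; if it is a non-terminal N, replace it with the RHS of M[N, lookahead] (the unique production whose predict set contains the lookahead).

Stack is shown with the top on the left.

Stack    Input      Action
--------------------------
L $      [ num ] $  output L → [ L ]
[ L ] $  [ num ] $  match '['
L ] $    num ] $    output L → num
num ] $  num ] $    match 'num'
] $      ] $        match ']'
$        $          accept

The string is accepted.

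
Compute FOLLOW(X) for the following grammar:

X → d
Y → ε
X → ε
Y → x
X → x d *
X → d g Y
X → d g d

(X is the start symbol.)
{ $ }

X is the start symbol, so $ ∈ FOLLOW(X).
X does not occur on any right-hand side.

Taking the union: FOLLOW(X) = { $ }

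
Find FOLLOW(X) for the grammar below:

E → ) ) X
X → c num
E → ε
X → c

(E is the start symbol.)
{ $ }

To compute FOLLOW(X), find every occurrence of X on a right-hand side N → α X β: add FIRST(β) \ {ε}, and if β is empty or nullable also add FOLLOW(N). Iterate to a fixed point.

In E → ) ) X: X is at the end, add FOLLOW(E)

The FOLLOW sets referred to above (computed the same way, to a fixed point):
  FOLLOW(E) = { $ }

Taking the union: FOLLOW(X) = { $ }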